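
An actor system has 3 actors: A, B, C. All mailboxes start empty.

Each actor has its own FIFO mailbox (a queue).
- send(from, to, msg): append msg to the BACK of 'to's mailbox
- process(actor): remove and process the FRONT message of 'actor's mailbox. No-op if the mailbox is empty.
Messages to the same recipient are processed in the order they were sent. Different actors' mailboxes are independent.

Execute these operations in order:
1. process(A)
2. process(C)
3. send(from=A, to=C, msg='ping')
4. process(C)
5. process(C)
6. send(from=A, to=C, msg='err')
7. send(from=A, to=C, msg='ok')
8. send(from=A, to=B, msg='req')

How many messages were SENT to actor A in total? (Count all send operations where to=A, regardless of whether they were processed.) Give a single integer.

Answer: 0

Derivation:
After 1 (process(A)): A:[] B:[] C:[]
After 2 (process(C)): A:[] B:[] C:[]
After 3 (send(from=A, to=C, msg='ping')): A:[] B:[] C:[ping]
After 4 (process(C)): A:[] B:[] C:[]
After 5 (process(C)): A:[] B:[] C:[]
After 6 (send(from=A, to=C, msg='err')): A:[] B:[] C:[err]
After 7 (send(from=A, to=C, msg='ok')): A:[] B:[] C:[err,ok]
After 8 (send(from=A, to=B, msg='req')): A:[] B:[req] C:[err,ok]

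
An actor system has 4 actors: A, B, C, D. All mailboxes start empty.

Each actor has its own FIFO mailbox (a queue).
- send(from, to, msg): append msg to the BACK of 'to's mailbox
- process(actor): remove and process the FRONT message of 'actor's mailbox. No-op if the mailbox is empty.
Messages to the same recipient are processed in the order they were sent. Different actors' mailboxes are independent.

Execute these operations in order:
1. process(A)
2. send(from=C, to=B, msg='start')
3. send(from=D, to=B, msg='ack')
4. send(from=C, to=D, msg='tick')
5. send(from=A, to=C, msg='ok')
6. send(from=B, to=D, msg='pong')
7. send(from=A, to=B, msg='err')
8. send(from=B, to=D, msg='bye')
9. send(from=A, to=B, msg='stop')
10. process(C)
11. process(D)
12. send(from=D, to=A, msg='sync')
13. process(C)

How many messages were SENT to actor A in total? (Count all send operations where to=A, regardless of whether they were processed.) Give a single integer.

After 1 (process(A)): A:[] B:[] C:[] D:[]
After 2 (send(from=C, to=B, msg='start')): A:[] B:[start] C:[] D:[]
After 3 (send(from=D, to=B, msg='ack')): A:[] B:[start,ack] C:[] D:[]
After 4 (send(from=C, to=D, msg='tick')): A:[] B:[start,ack] C:[] D:[tick]
After 5 (send(from=A, to=C, msg='ok')): A:[] B:[start,ack] C:[ok] D:[tick]
After 6 (send(from=B, to=D, msg='pong')): A:[] B:[start,ack] C:[ok] D:[tick,pong]
After 7 (send(from=A, to=B, msg='err')): A:[] B:[start,ack,err] C:[ok] D:[tick,pong]
After 8 (send(from=B, to=D, msg='bye')): A:[] B:[start,ack,err] C:[ok] D:[tick,pong,bye]
After 9 (send(from=A, to=B, msg='stop')): A:[] B:[start,ack,err,stop] C:[ok] D:[tick,pong,bye]
After 10 (process(C)): A:[] B:[start,ack,err,stop] C:[] D:[tick,pong,bye]
After 11 (process(D)): A:[] B:[start,ack,err,stop] C:[] D:[pong,bye]
After 12 (send(from=D, to=A, msg='sync')): A:[sync] B:[start,ack,err,stop] C:[] D:[pong,bye]
After 13 (process(C)): A:[sync] B:[start,ack,err,stop] C:[] D:[pong,bye]

Answer: 1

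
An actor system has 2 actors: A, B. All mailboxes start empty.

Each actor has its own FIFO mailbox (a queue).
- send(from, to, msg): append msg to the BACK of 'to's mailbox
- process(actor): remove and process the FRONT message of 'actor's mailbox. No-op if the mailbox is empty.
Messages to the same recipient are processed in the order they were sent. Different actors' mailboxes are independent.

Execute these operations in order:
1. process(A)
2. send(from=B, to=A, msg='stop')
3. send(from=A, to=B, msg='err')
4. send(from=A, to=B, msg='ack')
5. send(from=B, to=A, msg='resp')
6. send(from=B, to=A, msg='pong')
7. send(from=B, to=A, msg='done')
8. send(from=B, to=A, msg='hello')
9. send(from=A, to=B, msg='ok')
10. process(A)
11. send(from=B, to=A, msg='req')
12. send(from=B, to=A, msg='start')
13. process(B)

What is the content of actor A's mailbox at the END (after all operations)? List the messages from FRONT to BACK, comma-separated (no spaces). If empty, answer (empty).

After 1 (process(A)): A:[] B:[]
After 2 (send(from=B, to=A, msg='stop')): A:[stop] B:[]
After 3 (send(from=A, to=B, msg='err')): A:[stop] B:[err]
After 4 (send(from=A, to=B, msg='ack')): A:[stop] B:[err,ack]
After 5 (send(from=B, to=A, msg='resp')): A:[stop,resp] B:[err,ack]
After 6 (send(from=B, to=A, msg='pong')): A:[stop,resp,pong] B:[err,ack]
After 7 (send(from=B, to=A, msg='done')): A:[stop,resp,pong,done] B:[err,ack]
After 8 (send(from=B, to=A, msg='hello')): A:[stop,resp,pong,done,hello] B:[err,ack]
After 9 (send(from=A, to=B, msg='ok')): A:[stop,resp,pong,done,hello] B:[err,ack,ok]
After 10 (process(A)): A:[resp,pong,done,hello] B:[err,ack,ok]
After 11 (send(from=B, to=A, msg='req')): A:[resp,pong,done,hello,req] B:[err,ack,ok]
After 12 (send(from=B, to=A, msg='start')): A:[resp,pong,done,hello,req,start] B:[err,ack,ok]
After 13 (process(B)): A:[resp,pong,done,hello,req,start] B:[ack,ok]

Answer: resp,pong,done,hello,req,start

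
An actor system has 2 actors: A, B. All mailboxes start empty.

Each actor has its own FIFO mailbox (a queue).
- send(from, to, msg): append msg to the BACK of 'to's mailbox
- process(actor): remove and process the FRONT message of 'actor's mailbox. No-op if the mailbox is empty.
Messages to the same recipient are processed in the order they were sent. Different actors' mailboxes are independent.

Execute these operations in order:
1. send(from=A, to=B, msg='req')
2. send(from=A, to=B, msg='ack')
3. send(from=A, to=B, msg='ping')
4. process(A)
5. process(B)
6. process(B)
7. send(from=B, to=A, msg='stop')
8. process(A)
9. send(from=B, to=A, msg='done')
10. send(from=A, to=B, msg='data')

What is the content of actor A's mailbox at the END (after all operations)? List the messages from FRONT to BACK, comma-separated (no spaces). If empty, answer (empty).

After 1 (send(from=A, to=B, msg='req')): A:[] B:[req]
After 2 (send(from=A, to=B, msg='ack')): A:[] B:[req,ack]
After 3 (send(from=A, to=B, msg='ping')): A:[] B:[req,ack,ping]
After 4 (process(A)): A:[] B:[req,ack,ping]
After 5 (process(B)): A:[] B:[ack,ping]
After 6 (process(B)): A:[] B:[ping]
After 7 (send(from=B, to=A, msg='stop')): A:[stop] B:[ping]
After 8 (process(A)): A:[] B:[ping]
After 9 (send(from=B, to=A, msg='done')): A:[done] B:[ping]
After 10 (send(from=A, to=B, msg='data')): A:[done] B:[ping,data]

Answer: done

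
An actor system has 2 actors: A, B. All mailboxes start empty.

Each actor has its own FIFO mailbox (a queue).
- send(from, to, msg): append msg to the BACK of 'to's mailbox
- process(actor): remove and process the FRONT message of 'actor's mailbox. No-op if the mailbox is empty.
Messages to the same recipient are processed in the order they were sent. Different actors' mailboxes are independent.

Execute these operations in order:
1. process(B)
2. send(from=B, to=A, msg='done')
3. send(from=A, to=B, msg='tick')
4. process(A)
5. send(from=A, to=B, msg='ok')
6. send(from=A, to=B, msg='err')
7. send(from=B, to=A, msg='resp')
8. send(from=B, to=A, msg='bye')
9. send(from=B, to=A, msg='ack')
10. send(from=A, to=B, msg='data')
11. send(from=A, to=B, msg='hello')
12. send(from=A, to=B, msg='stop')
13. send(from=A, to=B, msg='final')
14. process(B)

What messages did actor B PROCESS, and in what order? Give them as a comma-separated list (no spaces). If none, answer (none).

After 1 (process(B)): A:[] B:[]
After 2 (send(from=B, to=A, msg='done')): A:[done] B:[]
After 3 (send(from=A, to=B, msg='tick')): A:[done] B:[tick]
After 4 (process(A)): A:[] B:[tick]
After 5 (send(from=A, to=B, msg='ok')): A:[] B:[tick,ok]
After 6 (send(from=A, to=B, msg='err')): A:[] B:[tick,ok,err]
After 7 (send(from=B, to=A, msg='resp')): A:[resp] B:[tick,ok,err]
After 8 (send(from=B, to=A, msg='bye')): A:[resp,bye] B:[tick,ok,err]
After 9 (send(from=B, to=A, msg='ack')): A:[resp,bye,ack] B:[tick,ok,err]
After 10 (send(from=A, to=B, msg='data')): A:[resp,bye,ack] B:[tick,ok,err,data]
After 11 (send(from=A, to=B, msg='hello')): A:[resp,bye,ack] B:[tick,ok,err,data,hello]
After 12 (send(from=A, to=B, msg='stop')): A:[resp,bye,ack] B:[tick,ok,err,data,hello,stop]
After 13 (send(from=A, to=B, msg='final')): A:[resp,bye,ack] B:[tick,ok,err,data,hello,stop,final]
After 14 (process(B)): A:[resp,bye,ack] B:[ok,err,data,hello,stop,final]

Answer: tick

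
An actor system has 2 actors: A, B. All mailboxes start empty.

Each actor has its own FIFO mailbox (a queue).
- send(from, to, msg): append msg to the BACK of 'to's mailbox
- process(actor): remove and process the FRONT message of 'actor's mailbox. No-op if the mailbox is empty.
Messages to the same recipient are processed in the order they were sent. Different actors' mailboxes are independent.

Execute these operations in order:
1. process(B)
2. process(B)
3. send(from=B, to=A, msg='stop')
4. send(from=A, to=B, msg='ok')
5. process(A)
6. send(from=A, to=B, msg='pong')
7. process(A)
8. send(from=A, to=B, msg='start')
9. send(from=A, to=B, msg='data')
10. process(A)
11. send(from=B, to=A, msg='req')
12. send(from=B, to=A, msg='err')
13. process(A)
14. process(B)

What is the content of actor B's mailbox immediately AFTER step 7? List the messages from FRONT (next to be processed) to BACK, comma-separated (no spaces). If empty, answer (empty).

After 1 (process(B)): A:[] B:[]
After 2 (process(B)): A:[] B:[]
After 3 (send(from=B, to=A, msg='stop')): A:[stop] B:[]
After 4 (send(from=A, to=B, msg='ok')): A:[stop] B:[ok]
After 5 (process(A)): A:[] B:[ok]
After 6 (send(from=A, to=B, msg='pong')): A:[] B:[ok,pong]
After 7 (process(A)): A:[] B:[ok,pong]

ok,pong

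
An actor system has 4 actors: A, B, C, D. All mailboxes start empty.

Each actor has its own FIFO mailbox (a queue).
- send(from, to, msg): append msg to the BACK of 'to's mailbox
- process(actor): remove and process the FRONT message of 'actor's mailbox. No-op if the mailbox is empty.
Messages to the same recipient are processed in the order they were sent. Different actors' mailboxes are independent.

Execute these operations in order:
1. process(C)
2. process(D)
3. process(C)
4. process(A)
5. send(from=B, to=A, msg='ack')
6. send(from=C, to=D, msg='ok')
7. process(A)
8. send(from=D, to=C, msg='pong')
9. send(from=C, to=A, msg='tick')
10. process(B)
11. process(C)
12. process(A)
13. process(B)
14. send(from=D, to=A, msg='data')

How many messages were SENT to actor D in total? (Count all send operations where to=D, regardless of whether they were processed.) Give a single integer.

After 1 (process(C)): A:[] B:[] C:[] D:[]
After 2 (process(D)): A:[] B:[] C:[] D:[]
After 3 (process(C)): A:[] B:[] C:[] D:[]
After 4 (process(A)): A:[] B:[] C:[] D:[]
After 5 (send(from=B, to=A, msg='ack')): A:[ack] B:[] C:[] D:[]
After 6 (send(from=C, to=D, msg='ok')): A:[ack] B:[] C:[] D:[ok]
After 7 (process(A)): A:[] B:[] C:[] D:[ok]
After 8 (send(from=D, to=C, msg='pong')): A:[] B:[] C:[pong] D:[ok]
After 9 (send(from=C, to=A, msg='tick')): A:[tick] B:[] C:[pong] D:[ok]
After 10 (process(B)): A:[tick] B:[] C:[pong] D:[ok]
After 11 (process(C)): A:[tick] B:[] C:[] D:[ok]
After 12 (process(A)): A:[] B:[] C:[] D:[ok]
After 13 (process(B)): A:[] B:[] C:[] D:[ok]
After 14 (send(from=D, to=A, msg='data')): A:[data] B:[] C:[] D:[ok]

Answer: 1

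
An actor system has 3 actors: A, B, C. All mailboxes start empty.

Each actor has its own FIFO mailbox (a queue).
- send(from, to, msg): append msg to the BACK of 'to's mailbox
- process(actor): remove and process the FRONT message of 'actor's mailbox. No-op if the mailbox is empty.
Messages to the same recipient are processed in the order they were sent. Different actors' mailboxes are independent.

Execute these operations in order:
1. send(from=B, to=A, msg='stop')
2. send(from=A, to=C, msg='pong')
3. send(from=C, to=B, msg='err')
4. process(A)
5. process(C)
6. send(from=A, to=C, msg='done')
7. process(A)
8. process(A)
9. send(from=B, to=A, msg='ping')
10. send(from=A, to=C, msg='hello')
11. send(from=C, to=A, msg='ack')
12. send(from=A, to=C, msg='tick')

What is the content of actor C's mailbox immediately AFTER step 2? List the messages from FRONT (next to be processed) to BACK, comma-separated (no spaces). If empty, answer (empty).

After 1 (send(from=B, to=A, msg='stop')): A:[stop] B:[] C:[]
After 2 (send(from=A, to=C, msg='pong')): A:[stop] B:[] C:[pong]

pong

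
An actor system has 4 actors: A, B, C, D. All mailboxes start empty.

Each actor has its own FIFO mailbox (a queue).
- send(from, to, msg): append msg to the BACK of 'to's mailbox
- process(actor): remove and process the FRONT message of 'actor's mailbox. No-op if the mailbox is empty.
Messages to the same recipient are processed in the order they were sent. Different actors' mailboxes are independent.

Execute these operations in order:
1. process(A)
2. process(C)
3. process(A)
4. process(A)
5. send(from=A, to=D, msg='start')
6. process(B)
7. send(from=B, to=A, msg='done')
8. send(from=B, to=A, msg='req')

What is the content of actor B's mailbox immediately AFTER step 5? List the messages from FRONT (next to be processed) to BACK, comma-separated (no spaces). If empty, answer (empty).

After 1 (process(A)): A:[] B:[] C:[] D:[]
After 2 (process(C)): A:[] B:[] C:[] D:[]
After 3 (process(A)): A:[] B:[] C:[] D:[]
After 4 (process(A)): A:[] B:[] C:[] D:[]
After 5 (send(from=A, to=D, msg='start')): A:[] B:[] C:[] D:[start]

(empty)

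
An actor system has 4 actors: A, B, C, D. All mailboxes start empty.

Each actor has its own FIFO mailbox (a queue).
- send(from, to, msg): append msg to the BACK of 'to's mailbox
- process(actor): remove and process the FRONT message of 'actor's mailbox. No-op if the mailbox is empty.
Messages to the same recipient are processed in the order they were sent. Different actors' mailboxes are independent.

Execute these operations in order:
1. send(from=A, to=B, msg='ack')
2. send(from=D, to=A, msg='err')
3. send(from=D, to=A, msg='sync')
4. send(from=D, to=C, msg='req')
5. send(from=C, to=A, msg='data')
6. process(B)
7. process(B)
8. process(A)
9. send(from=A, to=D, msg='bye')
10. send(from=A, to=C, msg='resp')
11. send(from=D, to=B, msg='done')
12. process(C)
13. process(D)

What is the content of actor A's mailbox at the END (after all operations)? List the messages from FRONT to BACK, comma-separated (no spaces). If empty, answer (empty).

Answer: sync,data

Derivation:
After 1 (send(from=A, to=B, msg='ack')): A:[] B:[ack] C:[] D:[]
After 2 (send(from=D, to=A, msg='err')): A:[err] B:[ack] C:[] D:[]
After 3 (send(from=D, to=A, msg='sync')): A:[err,sync] B:[ack] C:[] D:[]
After 4 (send(from=D, to=C, msg='req')): A:[err,sync] B:[ack] C:[req] D:[]
After 5 (send(from=C, to=A, msg='data')): A:[err,sync,data] B:[ack] C:[req] D:[]
After 6 (process(B)): A:[err,sync,data] B:[] C:[req] D:[]
After 7 (process(B)): A:[err,sync,data] B:[] C:[req] D:[]
After 8 (process(A)): A:[sync,data] B:[] C:[req] D:[]
After 9 (send(from=A, to=D, msg='bye')): A:[sync,data] B:[] C:[req] D:[bye]
After 10 (send(from=A, to=C, msg='resp')): A:[sync,data] B:[] C:[req,resp] D:[bye]
After 11 (send(from=D, to=B, msg='done')): A:[sync,data] B:[done] C:[req,resp] D:[bye]
After 12 (process(C)): A:[sync,data] B:[done] C:[resp] D:[bye]
After 13 (process(D)): A:[sync,data] B:[done] C:[resp] D:[]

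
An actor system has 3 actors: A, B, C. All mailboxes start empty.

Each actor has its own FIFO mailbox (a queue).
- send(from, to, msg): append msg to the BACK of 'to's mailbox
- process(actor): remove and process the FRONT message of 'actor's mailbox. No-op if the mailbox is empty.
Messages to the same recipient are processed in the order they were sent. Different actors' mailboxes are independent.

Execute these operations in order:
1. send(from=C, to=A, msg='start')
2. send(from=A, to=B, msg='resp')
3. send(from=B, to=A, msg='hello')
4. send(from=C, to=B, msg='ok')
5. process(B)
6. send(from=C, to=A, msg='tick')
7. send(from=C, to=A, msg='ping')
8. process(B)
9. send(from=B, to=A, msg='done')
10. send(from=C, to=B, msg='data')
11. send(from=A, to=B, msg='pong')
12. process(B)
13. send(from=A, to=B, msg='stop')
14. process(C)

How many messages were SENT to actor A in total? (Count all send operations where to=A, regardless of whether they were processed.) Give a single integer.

After 1 (send(from=C, to=A, msg='start')): A:[start] B:[] C:[]
After 2 (send(from=A, to=B, msg='resp')): A:[start] B:[resp] C:[]
After 3 (send(from=B, to=A, msg='hello')): A:[start,hello] B:[resp] C:[]
After 4 (send(from=C, to=B, msg='ok')): A:[start,hello] B:[resp,ok] C:[]
After 5 (process(B)): A:[start,hello] B:[ok] C:[]
After 6 (send(from=C, to=A, msg='tick')): A:[start,hello,tick] B:[ok] C:[]
After 7 (send(from=C, to=A, msg='ping')): A:[start,hello,tick,ping] B:[ok] C:[]
After 8 (process(B)): A:[start,hello,tick,ping] B:[] C:[]
After 9 (send(from=B, to=A, msg='done')): A:[start,hello,tick,ping,done] B:[] C:[]
After 10 (send(from=C, to=B, msg='data')): A:[start,hello,tick,ping,done] B:[data] C:[]
After 11 (send(from=A, to=B, msg='pong')): A:[start,hello,tick,ping,done] B:[data,pong] C:[]
After 12 (process(B)): A:[start,hello,tick,ping,done] B:[pong] C:[]
After 13 (send(from=A, to=B, msg='stop')): A:[start,hello,tick,ping,done] B:[pong,stop] C:[]
After 14 (process(C)): A:[start,hello,tick,ping,done] B:[pong,stop] C:[]

Answer: 5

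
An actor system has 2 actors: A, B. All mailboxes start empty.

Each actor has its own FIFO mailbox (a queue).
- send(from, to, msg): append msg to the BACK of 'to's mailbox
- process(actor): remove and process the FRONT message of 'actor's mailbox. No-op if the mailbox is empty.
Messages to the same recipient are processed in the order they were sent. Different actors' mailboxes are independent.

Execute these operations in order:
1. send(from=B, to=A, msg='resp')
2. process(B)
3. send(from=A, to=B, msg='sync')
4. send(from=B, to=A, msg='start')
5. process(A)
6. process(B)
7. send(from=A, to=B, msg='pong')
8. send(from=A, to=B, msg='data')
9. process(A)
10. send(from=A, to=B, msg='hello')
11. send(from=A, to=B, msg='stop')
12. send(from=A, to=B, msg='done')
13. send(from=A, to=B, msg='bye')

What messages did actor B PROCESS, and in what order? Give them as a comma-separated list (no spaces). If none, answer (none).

Answer: sync

Derivation:
After 1 (send(from=B, to=A, msg='resp')): A:[resp] B:[]
After 2 (process(B)): A:[resp] B:[]
After 3 (send(from=A, to=B, msg='sync')): A:[resp] B:[sync]
After 4 (send(from=B, to=A, msg='start')): A:[resp,start] B:[sync]
After 5 (process(A)): A:[start] B:[sync]
After 6 (process(B)): A:[start] B:[]
After 7 (send(from=A, to=B, msg='pong')): A:[start] B:[pong]
After 8 (send(from=A, to=B, msg='data')): A:[start] B:[pong,data]
After 9 (process(A)): A:[] B:[pong,data]
After 10 (send(from=A, to=B, msg='hello')): A:[] B:[pong,data,hello]
After 11 (send(from=A, to=B, msg='stop')): A:[] B:[pong,data,hello,stop]
After 12 (send(from=A, to=B, msg='done')): A:[] B:[pong,data,hello,stop,done]
After 13 (send(from=A, to=B, msg='bye')): A:[] B:[pong,data,hello,stop,done,bye]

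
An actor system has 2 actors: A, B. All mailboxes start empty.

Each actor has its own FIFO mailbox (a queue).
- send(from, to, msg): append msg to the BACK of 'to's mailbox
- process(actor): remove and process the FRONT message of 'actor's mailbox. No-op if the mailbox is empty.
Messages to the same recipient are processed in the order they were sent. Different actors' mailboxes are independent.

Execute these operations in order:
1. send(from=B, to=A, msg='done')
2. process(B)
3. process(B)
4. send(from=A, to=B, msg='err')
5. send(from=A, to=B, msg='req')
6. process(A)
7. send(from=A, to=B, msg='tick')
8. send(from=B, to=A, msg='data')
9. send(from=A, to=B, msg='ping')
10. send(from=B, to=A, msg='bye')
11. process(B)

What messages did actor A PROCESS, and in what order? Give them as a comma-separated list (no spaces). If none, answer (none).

Answer: done

Derivation:
After 1 (send(from=B, to=A, msg='done')): A:[done] B:[]
After 2 (process(B)): A:[done] B:[]
After 3 (process(B)): A:[done] B:[]
After 4 (send(from=A, to=B, msg='err')): A:[done] B:[err]
After 5 (send(from=A, to=B, msg='req')): A:[done] B:[err,req]
After 6 (process(A)): A:[] B:[err,req]
After 7 (send(from=A, to=B, msg='tick')): A:[] B:[err,req,tick]
After 8 (send(from=B, to=A, msg='data')): A:[data] B:[err,req,tick]
After 9 (send(from=A, to=B, msg='ping')): A:[data] B:[err,req,tick,ping]
After 10 (send(from=B, to=A, msg='bye')): A:[data,bye] B:[err,req,tick,ping]
After 11 (process(B)): A:[data,bye] B:[req,tick,ping]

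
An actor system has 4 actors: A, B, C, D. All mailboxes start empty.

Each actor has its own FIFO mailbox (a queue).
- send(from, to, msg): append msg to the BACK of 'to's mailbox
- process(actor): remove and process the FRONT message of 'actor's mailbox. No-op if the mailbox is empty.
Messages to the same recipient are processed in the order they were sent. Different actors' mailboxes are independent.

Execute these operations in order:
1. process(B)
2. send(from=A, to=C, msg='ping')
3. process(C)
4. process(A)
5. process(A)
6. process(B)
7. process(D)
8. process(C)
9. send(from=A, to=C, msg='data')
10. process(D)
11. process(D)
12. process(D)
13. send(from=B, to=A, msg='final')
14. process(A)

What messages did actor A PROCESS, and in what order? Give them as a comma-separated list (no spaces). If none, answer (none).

After 1 (process(B)): A:[] B:[] C:[] D:[]
After 2 (send(from=A, to=C, msg='ping')): A:[] B:[] C:[ping] D:[]
After 3 (process(C)): A:[] B:[] C:[] D:[]
After 4 (process(A)): A:[] B:[] C:[] D:[]
After 5 (process(A)): A:[] B:[] C:[] D:[]
After 6 (process(B)): A:[] B:[] C:[] D:[]
After 7 (process(D)): A:[] B:[] C:[] D:[]
After 8 (process(C)): A:[] B:[] C:[] D:[]
After 9 (send(from=A, to=C, msg='data')): A:[] B:[] C:[data] D:[]
After 10 (process(D)): A:[] B:[] C:[data] D:[]
After 11 (process(D)): A:[] B:[] C:[data] D:[]
After 12 (process(D)): A:[] B:[] C:[data] D:[]
After 13 (send(from=B, to=A, msg='final')): A:[final] B:[] C:[data] D:[]
After 14 (process(A)): A:[] B:[] C:[data] D:[]

Answer: final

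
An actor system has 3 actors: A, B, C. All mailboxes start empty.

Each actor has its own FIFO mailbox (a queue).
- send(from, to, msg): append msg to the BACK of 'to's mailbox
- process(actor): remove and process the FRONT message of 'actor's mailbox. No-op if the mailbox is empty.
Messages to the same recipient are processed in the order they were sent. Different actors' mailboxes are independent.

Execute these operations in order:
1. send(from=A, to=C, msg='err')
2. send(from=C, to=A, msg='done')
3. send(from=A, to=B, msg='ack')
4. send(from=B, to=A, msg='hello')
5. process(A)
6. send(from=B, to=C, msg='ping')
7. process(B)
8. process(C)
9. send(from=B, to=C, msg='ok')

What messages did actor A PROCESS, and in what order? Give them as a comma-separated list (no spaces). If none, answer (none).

Answer: done

Derivation:
After 1 (send(from=A, to=C, msg='err')): A:[] B:[] C:[err]
After 2 (send(from=C, to=A, msg='done')): A:[done] B:[] C:[err]
After 3 (send(from=A, to=B, msg='ack')): A:[done] B:[ack] C:[err]
After 4 (send(from=B, to=A, msg='hello')): A:[done,hello] B:[ack] C:[err]
After 5 (process(A)): A:[hello] B:[ack] C:[err]
After 6 (send(from=B, to=C, msg='ping')): A:[hello] B:[ack] C:[err,ping]
After 7 (process(B)): A:[hello] B:[] C:[err,ping]
After 8 (process(C)): A:[hello] B:[] C:[ping]
After 9 (send(from=B, to=C, msg='ok')): A:[hello] B:[] C:[ping,ok]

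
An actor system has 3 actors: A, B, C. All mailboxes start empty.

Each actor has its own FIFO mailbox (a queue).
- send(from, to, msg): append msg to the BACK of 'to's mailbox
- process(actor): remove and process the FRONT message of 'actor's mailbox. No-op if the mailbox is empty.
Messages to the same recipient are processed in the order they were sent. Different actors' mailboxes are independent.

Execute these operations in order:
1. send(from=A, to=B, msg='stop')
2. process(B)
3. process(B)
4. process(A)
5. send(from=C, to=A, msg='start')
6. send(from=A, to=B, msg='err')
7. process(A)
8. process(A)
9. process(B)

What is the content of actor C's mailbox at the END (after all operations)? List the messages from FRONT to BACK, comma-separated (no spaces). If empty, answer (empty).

Answer: (empty)

Derivation:
After 1 (send(from=A, to=B, msg='stop')): A:[] B:[stop] C:[]
After 2 (process(B)): A:[] B:[] C:[]
After 3 (process(B)): A:[] B:[] C:[]
After 4 (process(A)): A:[] B:[] C:[]
After 5 (send(from=C, to=A, msg='start')): A:[start] B:[] C:[]
After 6 (send(from=A, to=B, msg='err')): A:[start] B:[err] C:[]
After 7 (process(A)): A:[] B:[err] C:[]
After 8 (process(A)): A:[] B:[err] C:[]
After 9 (process(B)): A:[] B:[] C:[]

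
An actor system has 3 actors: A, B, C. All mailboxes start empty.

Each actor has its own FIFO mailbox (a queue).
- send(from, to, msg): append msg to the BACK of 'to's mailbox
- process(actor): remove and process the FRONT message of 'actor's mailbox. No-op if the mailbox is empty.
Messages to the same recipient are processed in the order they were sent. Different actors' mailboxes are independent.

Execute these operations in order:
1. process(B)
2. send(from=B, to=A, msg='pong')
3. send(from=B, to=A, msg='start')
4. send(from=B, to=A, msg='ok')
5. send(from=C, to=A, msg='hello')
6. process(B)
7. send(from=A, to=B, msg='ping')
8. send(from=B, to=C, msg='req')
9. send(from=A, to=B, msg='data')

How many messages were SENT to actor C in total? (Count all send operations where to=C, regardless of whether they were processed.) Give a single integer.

Answer: 1

Derivation:
After 1 (process(B)): A:[] B:[] C:[]
After 2 (send(from=B, to=A, msg='pong')): A:[pong] B:[] C:[]
After 3 (send(from=B, to=A, msg='start')): A:[pong,start] B:[] C:[]
After 4 (send(from=B, to=A, msg='ok')): A:[pong,start,ok] B:[] C:[]
After 5 (send(from=C, to=A, msg='hello')): A:[pong,start,ok,hello] B:[] C:[]
After 6 (process(B)): A:[pong,start,ok,hello] B:[] C:[]
After 7 (send(from=A, to=B, msg='ping')): A:[pong,start,ok,hello] B:[ping] C:[]
After 8 (send(from=B, to=C, msg='req')): A:[pong,start,ok,hello] B:[ping] C:[req]
After 9 (send(from=A, to=B, msg='data')): A:[pong,start,ok,hello] B:[ping,data] C:[req]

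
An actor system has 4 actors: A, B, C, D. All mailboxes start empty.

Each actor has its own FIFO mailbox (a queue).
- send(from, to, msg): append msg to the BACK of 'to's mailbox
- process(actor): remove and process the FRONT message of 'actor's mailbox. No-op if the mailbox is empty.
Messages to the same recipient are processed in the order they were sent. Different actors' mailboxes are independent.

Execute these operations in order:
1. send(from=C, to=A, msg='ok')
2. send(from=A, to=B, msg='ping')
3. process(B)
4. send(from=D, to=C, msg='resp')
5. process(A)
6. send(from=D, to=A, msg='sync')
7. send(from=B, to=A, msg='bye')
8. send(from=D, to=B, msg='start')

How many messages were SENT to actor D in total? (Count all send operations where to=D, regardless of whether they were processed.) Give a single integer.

After 1 (send(from=C, to=A, msg='ok')): A:[ok] B:[] C:[] D:[]
After 2 (send(from=A, to=B, msg='ping')): A:[ok] B:[ping] C:[] D:[]
After 3 (process(B)): A:[ok] B:[] C:[] D:[]
After 4 (send(from=D, to=C, msg='resp')): A:[ok] B:[] C:[resp] D:[]
After 5 (process(A)): A:[] B:[] C:[resp] D:[]
After 6 (send(from=D, to=A, msg='sync')): A:[sync] B:[] C:[resp] D:[]
After 7 (send(from=B, to=A, msg='bye')): A:[sync,bye] B:[] C:[resp] D:[]
After 8 (send(from=D, to=B, msg='start')): A:[sync,bye] B:[start] C:[resp] D:[]

Answer: 0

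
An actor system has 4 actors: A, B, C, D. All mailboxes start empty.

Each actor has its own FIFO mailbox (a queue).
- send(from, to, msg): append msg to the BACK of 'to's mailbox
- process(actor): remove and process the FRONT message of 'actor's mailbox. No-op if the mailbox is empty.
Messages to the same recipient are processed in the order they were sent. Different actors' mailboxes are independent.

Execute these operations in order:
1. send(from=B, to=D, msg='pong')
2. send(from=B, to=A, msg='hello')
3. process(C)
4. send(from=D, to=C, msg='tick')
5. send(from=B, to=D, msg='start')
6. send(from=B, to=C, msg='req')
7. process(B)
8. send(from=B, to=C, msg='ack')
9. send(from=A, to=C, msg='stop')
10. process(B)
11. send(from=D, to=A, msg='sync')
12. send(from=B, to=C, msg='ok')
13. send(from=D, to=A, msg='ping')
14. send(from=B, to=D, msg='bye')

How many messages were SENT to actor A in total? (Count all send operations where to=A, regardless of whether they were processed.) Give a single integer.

After 1 (send(from=B, to=D, msg='pong')): A:[] B:[] C:[] D:[pong]
After 2 (send(from=B, to=A, msg='hello')): A:[hello] B:[] C:[] D:[pong]
After 3 (process(C)): A:[hello] B:[] C:[] D:[pong]
After 4 (send(from=D, to=C, msg='tick')): A:[hello] B:[] C:[tick] D:[pong]
After 5 (send(from=B, to=D, msg='start')): A:[hello] B:[] C:[tick] D:[pong,start]
After 6 (send(from=B, to=C, msg='req')): A:[hello] B:[] C:[tick,req] D:[pong,start]
After 7 (process(B)): A:[hello] B:[] C:[tick,req] D:[pong,start]
After 8 (send(from=B, to=C, msg='ack')): A:[hello] B:[] C:[tick,req,ack] D:[pong,start]
After 9 (send(from=A, to=C, msg='stop')): A:[hello] B:[] C:[tick,req,ack,stop] D:[pong,start]
After 10 (process(B)): A:[hello] B:[] C:[tick,req,ack,stop] D:[pong,start]
After 11 (send(from=D, to=A, msg='sync')): A:[hello,sync] B:[] C:[tick,req,ack,stop] D:[pong,start]
After 12 (send(from=B, to=C, msg='ok')): A:[hello,sync] B:[] C:[tick,req,ack,stop,ok] D:[pong,start]
After 13 (send(from=D, to=A, msg='ping')): A:[hello,sync,ping] B:[] C:[tick,req,ack,stop,ok] D:[pong,start]
After 14 (send(from=B, to=D, msg='bye')): A:[hello,sync,ping] B:[] C:[tick,req,ack,stop,ok] D:[pong,start,bye]

Answer: 3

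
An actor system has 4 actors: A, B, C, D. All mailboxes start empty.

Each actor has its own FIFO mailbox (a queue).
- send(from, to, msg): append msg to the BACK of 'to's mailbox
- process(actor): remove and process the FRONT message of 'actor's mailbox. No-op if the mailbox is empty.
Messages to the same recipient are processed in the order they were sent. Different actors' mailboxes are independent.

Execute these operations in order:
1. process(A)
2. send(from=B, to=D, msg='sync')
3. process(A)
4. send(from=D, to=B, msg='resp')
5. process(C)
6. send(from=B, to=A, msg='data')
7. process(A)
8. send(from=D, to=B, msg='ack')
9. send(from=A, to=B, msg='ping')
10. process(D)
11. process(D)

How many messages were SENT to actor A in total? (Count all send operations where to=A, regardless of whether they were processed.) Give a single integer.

Answer: 1

Derivation:
After 1 (process(A)): A:[] B:[] C:[] D:[]
After 2 (send(from=B, to=D, msg='sync')): A:[] B:[] C:[] D:[sync]
After 3 (process(A)): A:[] B:[] C:[] D:[sync]
After 4 (send(from=D, to=B, msg='resp')): A:[] B:[resp] C:[] D:[sync]
After 5 (process(C)): A:[] B:[resp] C:[] D:[sync]
After 6 (send(from=B, to=A, msg='data')): A:[data] B:[resp] C:[] D:[sync]
After 7 (process(A)): A:[] B:[resp] C:[] D:[sync]
After 8 (send(from=D, to=B, msg='ack')): A:[] B:[resp,ack] C:[] D:[sync]
After 9 (send(from=A, to=B, msg='ping')): A:[] B:[resp,ack,ping] C:[] D:[sync]
After 10 (process(D)): A:[] B:[resp,ack,ping] C:[] D:[]
After 11 (process(D)): A:[] B:[resp,ack,ping] C:[] D:[]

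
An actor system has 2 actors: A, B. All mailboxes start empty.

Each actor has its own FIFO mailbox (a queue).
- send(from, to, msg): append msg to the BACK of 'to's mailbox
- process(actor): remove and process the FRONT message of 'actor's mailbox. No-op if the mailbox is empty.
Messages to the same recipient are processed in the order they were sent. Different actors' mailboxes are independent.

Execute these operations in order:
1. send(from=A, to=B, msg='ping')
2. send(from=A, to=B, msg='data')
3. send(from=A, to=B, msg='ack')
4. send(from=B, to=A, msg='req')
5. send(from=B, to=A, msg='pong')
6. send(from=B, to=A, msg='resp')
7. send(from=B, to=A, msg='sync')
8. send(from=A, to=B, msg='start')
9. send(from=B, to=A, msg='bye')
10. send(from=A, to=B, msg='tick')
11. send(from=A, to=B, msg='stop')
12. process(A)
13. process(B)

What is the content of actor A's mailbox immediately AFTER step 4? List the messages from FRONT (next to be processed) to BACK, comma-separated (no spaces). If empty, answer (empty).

After 1 (send(from=A, to=B, msg='ping')): A:[] B:[ping]
After 2 (send(from=A, to=B, msg='data')): A:[] B:[ping,data]
After 3 (send(from=A, to=B, msg='ack')): A:[] B:[ping,data,ack]
After 4 (send(from=B, to=A, msg='req')): A:[req] B:[ping,data,ack]

req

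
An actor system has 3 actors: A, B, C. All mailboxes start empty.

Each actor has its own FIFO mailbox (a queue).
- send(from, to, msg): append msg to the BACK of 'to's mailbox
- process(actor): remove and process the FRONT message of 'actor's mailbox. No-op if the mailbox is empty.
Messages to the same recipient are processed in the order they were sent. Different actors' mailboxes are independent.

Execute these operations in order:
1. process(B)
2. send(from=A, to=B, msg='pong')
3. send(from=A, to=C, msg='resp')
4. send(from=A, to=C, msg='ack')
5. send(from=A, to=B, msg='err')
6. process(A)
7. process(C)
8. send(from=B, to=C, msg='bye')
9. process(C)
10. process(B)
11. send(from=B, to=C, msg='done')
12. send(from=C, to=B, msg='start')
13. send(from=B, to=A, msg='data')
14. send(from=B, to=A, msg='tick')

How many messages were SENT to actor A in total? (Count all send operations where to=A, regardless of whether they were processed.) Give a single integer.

After 1 (process(B)): A:[] B:[] C:[]
After 2 (send(from=A, to=B, msg='pong')): A:[] B:[pong] C:[]
After 3 (send(from=A, to=C, msg='resp')): A:[] B:[pong] C:[resp]
After 4 (send(from=A, to=C, msg='ack')): A:[] B:[pong] C:[resp,ack]
After 5 (send(from=A, to=B, msg='err')): A:[] B:[pong,err] C:[resp,ack]
After 6 (process(A)): A:[] B:[pong,err] C:[resp,ack]
After 7 (process(C)): A:[] B:[pong,err] C:[ack]
After 8 (send(from=B, to=C, msg='bye')): A:[] B:[pong,err] C:[ack,bye]
After 9 (process(C)): A:[] B:[pong,err] C:[bye]
After 10 (process(B)): A:[] B:[err] C:[bye]
After 11 (send(from=B, to=C, msg='done')): A:[] B:[err] C:[bye,done]
After 12 (send(from=C, to=B, msg='start')): A:[] B:[err,start] C:[bye,done]
After 13 (send(from=B, to=A, msg='data')): A:[data] B:[err,start] C:[bye,done]
After 14 (send(from=B, to=A, msg='tick')): A:[data,tick] B:[err,start] C:[bye,done]

Answer: 2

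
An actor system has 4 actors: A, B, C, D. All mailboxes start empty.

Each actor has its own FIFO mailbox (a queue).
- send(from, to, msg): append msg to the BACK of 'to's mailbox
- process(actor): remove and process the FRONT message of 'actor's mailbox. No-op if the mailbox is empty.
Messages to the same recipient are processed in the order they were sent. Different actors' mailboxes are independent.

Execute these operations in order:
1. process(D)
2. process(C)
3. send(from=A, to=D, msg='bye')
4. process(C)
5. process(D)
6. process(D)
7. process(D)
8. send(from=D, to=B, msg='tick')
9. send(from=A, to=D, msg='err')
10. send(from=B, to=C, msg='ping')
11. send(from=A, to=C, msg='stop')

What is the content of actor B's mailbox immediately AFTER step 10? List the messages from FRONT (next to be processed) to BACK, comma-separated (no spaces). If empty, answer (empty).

After 1 (process(D)): A:[] B:[] C:[] D:[]
After 2 (process(C)): A:[] B:[] C:[] D:[]
After 3 (send(from=A, to=D, msg='bye')): A:[] B:[] C:[] D:[bye]
After 4 (process(C)): A:[] B:[] C:[] D:[bye]
After 5 (process(D)): A:[] B:[] C:[] D:[]
After 6 (process(D)): A:[] B:[] C:[] D:[]
After 7 (process(D)): A:[] B:[] C:[] D:[]
After 8 (send(from=D, to=B, msg='tick')): A:[] B:[tick] C:[] D:[]
After 9 (send(from=A, to=D, msg='err')): A:[] B:[tick] C:[] D:[err]
After 10 (send(from=B, to=C, msg='ping')): A:[] B:[tick] C:[ping] D:[err]

tick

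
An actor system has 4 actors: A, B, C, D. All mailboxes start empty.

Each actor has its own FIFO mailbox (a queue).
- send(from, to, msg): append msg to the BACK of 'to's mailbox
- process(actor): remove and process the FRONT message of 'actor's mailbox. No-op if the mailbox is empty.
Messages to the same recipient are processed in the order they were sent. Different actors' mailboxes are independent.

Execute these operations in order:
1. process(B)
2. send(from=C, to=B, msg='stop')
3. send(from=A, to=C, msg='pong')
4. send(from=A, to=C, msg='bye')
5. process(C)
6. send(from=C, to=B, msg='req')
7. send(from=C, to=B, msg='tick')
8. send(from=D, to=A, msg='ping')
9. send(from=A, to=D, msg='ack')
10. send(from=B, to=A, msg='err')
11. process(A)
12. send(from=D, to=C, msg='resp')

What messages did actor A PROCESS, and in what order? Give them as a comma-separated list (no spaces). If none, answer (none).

After 1 (process(B)): A:[] B:[] C:[] D:[]
After 2 (send(from=C, to=B, msg='stop')): A:[] B:[stop] C:[] D:[]
After 3 (send(from=A, to=C, msg='pong')): A:[] B:[stop] C:[pong] D:[]
After 4 (send(from=A, to=C, msg='bye')): A:[] B:[stop] C:[pong,bye] D:[]
After 5 (process(C)): A:[] B:[stop] C:[bye] D:[]
After 6 (send(from=C, to=B, msg='req')): A:[] B:[stop,req] C:[bye] D:[]
After 7 (send(from=C, to=B, msg='tick')): A:[] B:[stop,req,tick] C:[bye] D:[]
After 8 (send(from=D, to=A, msg='ping')): A:[ping] B:[stop,req,tick] C:[bye] D:[]
After 9 (send(from=A, to=D, msg='ack')): A:[ping] B:[stop,req,tick] C:[bye] D:[ack]
After 10 (send(from=B, to=A, msg='err')): A:[ping,err] B:[stop,req,tick] C:[bye] D:[ack]
After 11 (process(A)): A:[err] B:[stop,req,tick] C:[bye] D:[ack]
After 12 (send(from=D, to=C, msg='resp')): A:[err] B:[stop,req,tick] C:[bye,resp] D:[ack]

Answer: ping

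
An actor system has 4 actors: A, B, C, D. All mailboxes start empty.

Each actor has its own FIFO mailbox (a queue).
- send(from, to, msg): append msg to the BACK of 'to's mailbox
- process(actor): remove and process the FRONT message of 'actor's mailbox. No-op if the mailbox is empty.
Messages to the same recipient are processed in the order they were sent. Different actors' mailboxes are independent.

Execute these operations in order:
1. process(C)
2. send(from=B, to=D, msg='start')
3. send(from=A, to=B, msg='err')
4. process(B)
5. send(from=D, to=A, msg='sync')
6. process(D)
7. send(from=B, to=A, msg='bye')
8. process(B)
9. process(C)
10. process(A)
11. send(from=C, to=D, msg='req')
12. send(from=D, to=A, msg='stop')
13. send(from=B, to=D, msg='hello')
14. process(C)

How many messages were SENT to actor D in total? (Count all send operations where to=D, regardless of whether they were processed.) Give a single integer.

Answer: 3

Derivation:
After 1 (process(C)): A:[] B:[] C:[] D:[]
After 2 (send(from=B, to=D, msg='start')): A:[] B:[] C:[] D:[start]
After 3 (send(from=A, to=B, msg='err')): A:[] B:[err] C:[] D:[start]
After 4 (process(B)): A:[] B:[] C:[] D:[start]
After 5 (send(from=D, to=A, msg='sync')): A:[sync] B:[] C:[] D:[start]
After 6 (process(D)): A:[sync] B:[] C:[] D:[]
After 7 (send(from=B, to=A, msg='bye')): A:[sync,bye] B:[] C:[] D:[]
After 8 (process(B)): A:[sync,bye] B:[] C:[] D:[]
After 9 (process(C)): A:[sync,bye] B:[] C:[] D:[]
After 10 (process(A)): A:[bye] B:[] C:[] D:[]
After 11 (send(from=C, to=D, msg='req')): A:[bye] B:[] C:[] D:[req]
After 12 (send(from=D, to=A, msg='stop')): A:[bye,stop] B:[] C:[] D:[req]
After 13 (send(from=B, to=D, msg='hello')): A:[bye,stop] B:[] C:[] D:[req,hello]
After 14 (process(C)): A:[bye,stop] B:[] C:[] D:[req,hello]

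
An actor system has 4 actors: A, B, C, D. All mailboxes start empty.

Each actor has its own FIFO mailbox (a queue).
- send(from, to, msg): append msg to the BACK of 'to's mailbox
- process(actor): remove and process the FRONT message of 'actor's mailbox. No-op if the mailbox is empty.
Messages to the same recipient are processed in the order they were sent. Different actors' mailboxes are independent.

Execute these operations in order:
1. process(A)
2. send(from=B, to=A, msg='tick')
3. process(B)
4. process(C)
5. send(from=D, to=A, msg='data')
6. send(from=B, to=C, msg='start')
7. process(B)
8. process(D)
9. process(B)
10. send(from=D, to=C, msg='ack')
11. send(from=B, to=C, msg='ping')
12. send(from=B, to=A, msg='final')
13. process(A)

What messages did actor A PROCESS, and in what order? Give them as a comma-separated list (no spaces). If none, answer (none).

After 1 (process(A)): A:[] B:[] C:[] D:[]
After 2 (send(from=B, to=A, msg='tick')): A:[tick] B:[] C:[] D:[]
After 3 (process(B)): A:[tick] B:[] C:[] D:[]
After 4 (process(C)): A:[tick] B:[] C:[] D:[]
After 5 (send(from=D, to=A, msg='data')): A:[tick,data] B:[] C:[] D:[]
After 6 (send(from=B, to=C, msg='start')): A:[tick,data] B:[] C:[start] D:[]
After 7 (process(B)): A:[tick,data] B:[] C:[start] D:[]
After 8 (process(D)): A:[tick,data] B:[] C:[start] D:[]
After 9 (process(B)): A:[tick,data] B:[] C:[start] D:[]
After 10 (send(from=D, to=C, msg='ack')): A:[tick,data] B:[] C:[start,ack] D:[]
After 11 (send(from=B, to=C, msg='ping')): A:[tick,data] B:[] C:[start,ack,ping] D:[]
After 12 (send(from=B, to=A, msg='final')): A:[tick,data,final] B:[] C:[start,ack,ping] D:[]
After 13 (process(A)): A:[data,final] B:[] C:[start,ack,ping] D:[]

Answer: tick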